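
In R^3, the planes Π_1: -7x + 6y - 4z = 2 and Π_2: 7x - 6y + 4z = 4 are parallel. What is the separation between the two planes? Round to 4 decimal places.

Rescale Π_2 by 1/(-1): -7x + 6y - 4z = -4. Then distance = |2 − (-4)| / √101 ≈ 0.5970.

0.5970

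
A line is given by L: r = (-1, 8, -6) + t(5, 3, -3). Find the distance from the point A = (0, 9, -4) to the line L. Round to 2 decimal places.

Taking (-1, 8, -6) on L with direction v = (5, 3, -3): w = A − (-1, 8, -6) = (1, 1, 2), and w × v = (-9, 13, -2).
Distance = |w × v| / |v| = √254 / √43 ≈ 2.43.

2.43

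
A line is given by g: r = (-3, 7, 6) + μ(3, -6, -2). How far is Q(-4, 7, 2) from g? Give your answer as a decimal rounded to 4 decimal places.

Taking (-3, 7, 6) on g with direction v = (3, -6, -2): w = Q − (-3, 7, 6) = (-1, 0, -4), and w × v = (-24, -14, 6).
Distance = |w × v| / |v| = √808 / √49 ≈ 4.0608.

4.0608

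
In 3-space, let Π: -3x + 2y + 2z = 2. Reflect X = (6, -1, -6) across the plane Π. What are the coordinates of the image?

λ = (n·X − d)/|n|² = (-32 − 2)/17 = -2.
Reflection = X − 2λn = (6, -1, -6) − (-4)·(-3, 2, 2) = (-6, 7, 2).

(-6, 7, 2)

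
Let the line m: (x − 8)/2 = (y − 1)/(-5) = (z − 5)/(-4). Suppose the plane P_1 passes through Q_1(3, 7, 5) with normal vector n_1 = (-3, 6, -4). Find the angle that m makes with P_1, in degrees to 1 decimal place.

m has direction (2, -5, -4) through (8, 1, 5).
P_1: n_1·r = n_1·Q_1 gives -3x + 6y - 4z = 13.
sin θ = |n·v| / (|n||v|) = |-20| / (√61 · √45) = 0.38173.
θ ≈ 22.4°.

22.4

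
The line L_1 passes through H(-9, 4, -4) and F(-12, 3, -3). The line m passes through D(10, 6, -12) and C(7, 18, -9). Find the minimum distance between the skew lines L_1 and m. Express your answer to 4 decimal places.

A direction vector for L_1 is F − H = (-3, -1, 1).
A direction vector for m is C − D = (-3, 12, 3).
Common perpendicular direction n = (-3, -1, 1) × (-3, 12, 3) = (-15, 6, -39).
With w = (10, 6, -12) − (-9, 4, -4) = (19, 2, -8), w · n = 39.
Distance = |w · n| / |n| = |39| / √1782 ≈ 0.9239.

0.9239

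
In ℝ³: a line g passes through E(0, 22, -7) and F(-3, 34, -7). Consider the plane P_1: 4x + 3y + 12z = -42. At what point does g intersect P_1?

(3, 10, -7)

A direction vector for g is F − E = (-3, 12, 0).
Substitute r = (0, 22, -7) + t(-3, 12, 0) into the plane: -18 + 24t = -42, so t = -1.
Intersection: (0, 22, -7) + (-1)·(-3, 12, 0) = (3, 10, -7).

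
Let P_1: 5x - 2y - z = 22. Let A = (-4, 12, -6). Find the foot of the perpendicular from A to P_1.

Foot = A − λn with λ = (n·A − d)/|n|² = (-38 − 22)/30 = -2.
Foot = (-4, 12, -6) − (-2)·(5, -2, -1) = (6, 8, -8).

(6, 8, -8)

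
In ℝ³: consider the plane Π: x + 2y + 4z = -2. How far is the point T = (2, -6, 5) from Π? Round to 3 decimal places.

2.619

n·T − d = (1)·(2) + (2)·(-6) + (4)·(5) − (-2) = 12; |n| = √21.
Distance = |12| / √21 = 12/√21 ≈ 2.619.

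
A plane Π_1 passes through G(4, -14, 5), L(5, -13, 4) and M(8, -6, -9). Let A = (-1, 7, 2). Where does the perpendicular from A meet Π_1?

(8, -8, -4)

GL = (1, 1, -1), GM = (4, 8, -14); a normal to Π_1 is GL × GM = (-6, 10, 4).
Using G: Π_1 has equation -6x + 10y + 4z = -144.
Foot = A − λn with λ = (n·A − d)/|n|² = (84 − (-144))/152 = 3/2.
Foot = (-1, 7, 2) − (3/2)·(-6, 10, 4) = (8, -8, -4).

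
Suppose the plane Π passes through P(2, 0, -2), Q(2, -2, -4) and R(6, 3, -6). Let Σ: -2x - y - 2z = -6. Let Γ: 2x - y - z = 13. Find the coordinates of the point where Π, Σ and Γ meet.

PQ = (0, -2, -2), PR = (4, 3, -4); a normal to Π is PQ × PR = (14, -8, 8).
Using P: Π has equation 14x - 8y + 8z = 12.
Solving the 3×3 linear system 14x - 8y + 8z = 12, -2x - y - 2z = -6, 2x - y - z = 13 (e.g. by elimination or Cramer's rule, determinant = 66) gives (6, 4, -5).

(6, 4, -5)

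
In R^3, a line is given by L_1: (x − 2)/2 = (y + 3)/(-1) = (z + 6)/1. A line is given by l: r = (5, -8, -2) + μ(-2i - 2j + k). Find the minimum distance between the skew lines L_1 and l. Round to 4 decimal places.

0.1374

L_1 has direction (2, -1, 1) through (2, -3, -6).
Common perpendicular direction n = (2, -1, 1) × (-2, -2, 1) = (1, -4, -6).
With w = (5, -8, -2) − (2, -3, -6) = (3, -5, 4), w · n = -1.
Distance = |w · n| / |n| = |-1| / √53 ≈ 0.1374.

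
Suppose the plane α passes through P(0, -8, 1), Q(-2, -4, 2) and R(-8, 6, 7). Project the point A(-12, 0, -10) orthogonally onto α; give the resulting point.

(-2, 4, -6)

PQ = (-2, 4, 1), PR = (-8, 14, 6); a normal to α is PQ × PR = (10, 4, 4).
Using P: α has equation 10x + 4y + 4z = -28.
Foot = A − λn with λ = (n·A − d)/|n|² = (-160 − (-28))/132 = -1.
Foot = (-12, 0, -10) − (-1)·(10, 4, 4) = (-2, 4, -6).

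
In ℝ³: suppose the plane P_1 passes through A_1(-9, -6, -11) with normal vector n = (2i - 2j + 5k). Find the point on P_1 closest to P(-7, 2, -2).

P_1: n·r = n·A_1 gives 2x - 2y + 5z = -61.
Foot = P − λn with λ = (n·P − d)/|n|² = (-28 − (-61))/33 = 1.
Foot = (-7, 2, -2) − 1·(2, -2, 5) = (-9, 4, -7).

(-9, 4, -7)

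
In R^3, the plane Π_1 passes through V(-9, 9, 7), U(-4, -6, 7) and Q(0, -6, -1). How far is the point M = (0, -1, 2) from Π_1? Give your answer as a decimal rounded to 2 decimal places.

2.71

VU = (5, -15, 0), VQ = (9, -15, -8); a normal to Π_1 is VU × VQ = (120, 40, 60).
Using V: Π_1 has equation 120x + 40y + 60z = -300.
n·M − d = (120)·(0) + (40)·(-1) + (60)·(2) − (-300) = 380; |n| = √19600.
Distance = |380| / √19600 = 380/√19600 ≈ 2.71.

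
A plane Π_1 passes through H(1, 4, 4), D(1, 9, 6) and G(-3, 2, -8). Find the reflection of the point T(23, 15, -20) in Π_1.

HD = (0, 5, 2), HG = (-4, -2, -12); a normal to Π_1 is HD × HG = (-56, -8, 20).
Using H: Π_1 has equation -56x - 8y + 20z = -8.
λ = (n·T − d)/|n|² = (-1808 − (-8))/3600 = -1/2.
Reflection = T − 2λn = (23, 15, -20) − (-1)·(-56, -8, 20) = (-33, 7, 0).

(-33, 7, 0)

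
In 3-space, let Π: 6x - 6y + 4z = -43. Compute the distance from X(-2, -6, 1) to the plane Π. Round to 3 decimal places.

7.569

n·X − d = (6)·(-2) + (-6)·(-6) + (4)·(1) − (-43) = 71; |n| = √88.
Distance = |71| / √88 = 71/√88 ≈ 7.569.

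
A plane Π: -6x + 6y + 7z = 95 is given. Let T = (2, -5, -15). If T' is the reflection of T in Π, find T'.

(-22, 19, 13)

λ = (n·T − d)/|n|² = (-147 − 95)/121 = -2.
Reflection = T − 2λn = (2, -5, -15) − (-4)·(-6, 6, 7) = (-22, 19, 13).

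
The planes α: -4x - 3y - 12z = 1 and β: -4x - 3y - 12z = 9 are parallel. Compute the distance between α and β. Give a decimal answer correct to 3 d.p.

0.615

Same normal n = (-4, -3, -12) with |n| = √169; distance = |1 − 9| / |n| = 8/√169 ≈ 0.615.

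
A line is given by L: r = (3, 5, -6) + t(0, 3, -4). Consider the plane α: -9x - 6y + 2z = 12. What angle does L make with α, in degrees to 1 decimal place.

sin θ = |n·v| / (|n||v|) = |-26| / (√121 · √25) = 0.47273.
θ ≈ 28.2°.

28.2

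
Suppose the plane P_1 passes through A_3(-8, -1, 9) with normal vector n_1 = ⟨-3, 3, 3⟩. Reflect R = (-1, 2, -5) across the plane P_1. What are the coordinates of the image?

(-13, 14, 7)

P_1: n_1·r = n_1·A_3 gives -3x + 3y + 3z = 48.
λ = (n·R − d)/|n|² = (-6 − 48)/27 = -2.
Reflection = R − 2λn = (-1, 2, -5) − (-4)·(-3, 3, 3) = (-13, 14, 7).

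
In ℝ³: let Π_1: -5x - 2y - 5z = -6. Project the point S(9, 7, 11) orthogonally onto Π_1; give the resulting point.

Foot = S − λn with λ = (n·S − d)/|n|² = (-114 − (-6))/54 = -2.
Foot = (9, 7, 11) − (-2)·(-5, -2, -5) = (-1, 3, 1).

(-1, 3, 1)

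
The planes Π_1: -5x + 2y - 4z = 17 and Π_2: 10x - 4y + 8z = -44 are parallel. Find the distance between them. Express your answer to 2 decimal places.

0.75

Rescale Π_2 by 1/(-2): -5x + 2y - 4z = 22. Then distance = |17 − 22| / √45 ≈ 0.75.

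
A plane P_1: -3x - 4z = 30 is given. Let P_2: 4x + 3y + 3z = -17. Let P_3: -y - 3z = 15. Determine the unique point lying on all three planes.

(-2, 3, -6)

Solving the 3×3 linear system -3x - 4z = 30, 4x + 3y + 3z = -17, -y - 3z = 15 (e.g. by elimination or Cramer's rule, determinant = 34) gives (-2, 3, -6).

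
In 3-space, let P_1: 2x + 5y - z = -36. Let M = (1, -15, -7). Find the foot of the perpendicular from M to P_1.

Foot = M − λn with λ = (n·M − d)/|n|² = (-66 − (-36))/30 = -1.
Foot = (1, -15, -7) − (-1)·(2, 5, -1) = (3, -10, -8).

(3, -10, -8)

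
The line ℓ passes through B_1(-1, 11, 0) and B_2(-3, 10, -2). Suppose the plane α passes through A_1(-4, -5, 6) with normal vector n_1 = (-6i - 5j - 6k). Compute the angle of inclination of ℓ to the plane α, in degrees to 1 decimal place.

A direction vector for ℓ is B_2 − B_1 = (-2, -1, -2).
α: n_1·r = n_1·A_1 gives -6x - 5y - 6z = 13.
sin θ = |n·v| / (|n||v|) = |29| / (√97 · √9) = 0.98150.
θ ≈ 79.0°.

79.0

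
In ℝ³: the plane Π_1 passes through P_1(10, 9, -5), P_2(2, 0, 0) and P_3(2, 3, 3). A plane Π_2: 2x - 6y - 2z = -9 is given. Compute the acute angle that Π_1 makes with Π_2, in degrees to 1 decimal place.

59.8

P_1P_2 = (-8, -9, 5), P_1P_3 = (-8, -6, 8); a normal to Π_1 is P_1P_2 × P_1P_3 = (-42, 24, -24).
Using P_1: Π_1 has equation -42x + 24y - 24z = -84.
cos θ = |n₁·n₂| / (|n₁||n₂|) = |-180| / (√2916 · √44).
θ = arccos(0.50252) ≈ 59.8°.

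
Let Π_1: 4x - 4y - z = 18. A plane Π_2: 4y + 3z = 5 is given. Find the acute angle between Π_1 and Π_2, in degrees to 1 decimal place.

cos θ = |n₁·n₂| / (|n₁||n₂|) = |-19| / (√33 · √25).
θ = arccos(0.66150) ≈ 48.6°.

48.6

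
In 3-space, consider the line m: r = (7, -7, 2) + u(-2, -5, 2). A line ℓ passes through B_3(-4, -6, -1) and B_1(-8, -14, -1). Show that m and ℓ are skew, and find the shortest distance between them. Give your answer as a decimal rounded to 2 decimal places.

A direction vector for ℓ is B_1 − B_3 = (-4, -8, 0).
Common perpendicular direction n = (-2, -5, 2) × (-4, -8, 0) = (16, -8, -4).
With w = (-4, -6, -1) − (7, -7, 2) = (-11, 1, -3), w · n = -172.
Since n ≠ 0 the lines are not parallel, and w · n = -172 ≠ 0 so they do not intersect; hence they are skew.
Distance = |w · n| / |n| = |-172| / √336 ≈ 9.38.

9.38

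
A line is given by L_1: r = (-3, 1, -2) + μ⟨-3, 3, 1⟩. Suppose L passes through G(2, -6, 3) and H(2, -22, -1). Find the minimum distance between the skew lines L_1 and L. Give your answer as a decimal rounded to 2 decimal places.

A direction vector for L is H − G = (0, -16, -4).
Common perpendicular direction n = (-3, 3, 1) × (0, -16, -4) = (4, -12, 48).
With w = (2, -6, 3) − (-3, 1, -2) = (5, -7, 5), w · n = 344.
Distance = |w · n| / |n| = |344| / √2464 ≈ 6.93.

6.93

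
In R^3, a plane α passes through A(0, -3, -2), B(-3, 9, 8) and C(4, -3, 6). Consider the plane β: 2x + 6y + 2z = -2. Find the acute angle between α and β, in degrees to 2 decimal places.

AB = (-3, 12, 10), AC = (4, 0, 8); a normal to α is AB × AC = (96, 64, -48).
Using A: α has equation 96x + 64y - 48z = -96.
cos θ = |n₁·n₂| / (|n₁||n₂|) = |480| / (√15616 · √44).
θ = arccos(0.57907) ≈ 54.61°.

54.61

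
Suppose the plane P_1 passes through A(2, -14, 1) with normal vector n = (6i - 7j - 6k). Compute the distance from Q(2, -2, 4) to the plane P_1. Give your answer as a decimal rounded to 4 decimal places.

P_1: n·r = n·A gives 6x - 7y - 6z = 104.
n·Q − d = (6)·(2) + (-7)·(-2) + (-6)·(4) − 104 = -102; |n| = √121.
Distance = |-102| / √121 = 102/√121 ≈ 9.2727.

9.2727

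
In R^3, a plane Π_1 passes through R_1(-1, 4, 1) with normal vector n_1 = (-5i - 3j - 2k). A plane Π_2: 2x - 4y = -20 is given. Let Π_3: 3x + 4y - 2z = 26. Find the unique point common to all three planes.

(0, 5, -3)

Π_1: n_1·r = n_1·R_1 gives -5x - 3y - 2z = -9.
Solving the 3×3 linear system -5x - 3y - 2z = -9, 2x - 4y = -20, 3x + 4y - 2z = 26 (e.g. by elimination or Cramer's rule, determinant = -92) gives (0, 5, -3).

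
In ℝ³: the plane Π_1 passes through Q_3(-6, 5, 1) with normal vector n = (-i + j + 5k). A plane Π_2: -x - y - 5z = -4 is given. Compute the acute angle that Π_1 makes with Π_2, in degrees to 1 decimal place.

Π_1: n·r = n·Q_3 gives -x + y + 5z = 16.
cos θ = |n₁·n₂| / (|n₁||n₂|) = |-25| / (√27 · √27).
θ = arccos(0.92593) ≈ 22.2°.

22.2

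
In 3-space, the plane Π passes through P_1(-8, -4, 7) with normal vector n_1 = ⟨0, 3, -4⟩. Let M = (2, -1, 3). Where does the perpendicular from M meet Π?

(2, -4, 7)

Π: n_1·r = n_1·P_1 gives 3y - 4z = -40.
Foot = M − λn with λ = (n·M − d)/|n|² = (-15 − (-40))/25 = 1.
Foot = (2, -1, 3) − 1·(0, 3, -4) = (2, -4, 7).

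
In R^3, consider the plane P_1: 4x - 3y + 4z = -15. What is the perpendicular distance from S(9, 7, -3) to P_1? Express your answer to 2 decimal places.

n·S − d = (4)·(9) + (-3)·(7) + (4)·(-3) − (-15) = 18; |n| = √41.
Distance = |18| / √41 = 18/√41 ≈ 2.81.

2.81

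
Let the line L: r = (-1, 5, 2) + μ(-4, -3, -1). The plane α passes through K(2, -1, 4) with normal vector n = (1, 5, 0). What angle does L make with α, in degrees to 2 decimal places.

α: n·r = n·K gives x + 5y = -3.
sin θ = |n·v| / (|n||v|) = |-19| / (√26 · √26) = 0.73077.
θ ≈ 46.95°.

46.95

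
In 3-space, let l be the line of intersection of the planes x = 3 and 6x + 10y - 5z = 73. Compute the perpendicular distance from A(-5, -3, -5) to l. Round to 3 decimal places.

9.633

Direction of l: (1, 0, 0) × (6, 10, -5) = (0, 5, 10).
A point on l: solving the two plane equations with y = 3 gives (3, 3, -5).
Taking (3, 3, -5) on l with direction v = (0, 5, 10): w = A − (3, 3, -5) = (-8, -6, 0), and w × v = (-60, 80, -40).
Distance = |w × v| / |v| = √11600 / √125 ≈ 9.633.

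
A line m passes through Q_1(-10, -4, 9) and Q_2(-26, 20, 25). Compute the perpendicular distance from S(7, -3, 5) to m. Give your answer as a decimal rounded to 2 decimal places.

A direction vector for m is Q_2 − Q_1 = (-16, 24, 16).
Taking (-10, -4, 9) on m with direction v = (-16, 24, 16): w = S − (-10, -4, 9) = (17, 1, -4), and w × v = (112, -208, 424).
Distance = |w × v| / |v| = √235584 / √1088 ≈ 14.71.

14.71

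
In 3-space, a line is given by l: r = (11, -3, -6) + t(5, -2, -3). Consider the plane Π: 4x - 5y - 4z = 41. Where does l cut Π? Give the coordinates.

Substitute r = (11, -3, -6) + t(5, -2, -3) into the plane: 83 + 42t = 41, so t = -1.
Intersection: (11, -3, -6) + (-1)·(5, -2, -3) = (6, -1, -3).

(6, -1, -3)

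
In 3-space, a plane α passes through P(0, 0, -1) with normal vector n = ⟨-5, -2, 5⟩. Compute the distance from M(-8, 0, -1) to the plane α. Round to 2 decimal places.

5.44

α: n·r = n·P gives -5x - 2y + 5z = -5.
n·M − d = (-5)·(-8) + (-2)·(0) + (5)·(-1) − (-5) = 40; |n| = √54.
Distance = |40| / √54 = 40/√54 ≈ 5.44.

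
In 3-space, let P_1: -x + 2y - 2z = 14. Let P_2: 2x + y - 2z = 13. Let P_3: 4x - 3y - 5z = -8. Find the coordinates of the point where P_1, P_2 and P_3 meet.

(2, 7, -1)

Solving the 3×3 linear system -x + 2y - 2z = 14, 2x + y - 2z = 13, 4x - 3y - 5z = -8 (e.g. by elimination or Cramer's rule, determinant = 35) gives (2, 7, -1).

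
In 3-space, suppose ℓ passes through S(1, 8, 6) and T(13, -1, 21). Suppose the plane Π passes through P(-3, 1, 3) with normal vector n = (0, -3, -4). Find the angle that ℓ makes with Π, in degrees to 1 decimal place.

A direction vector for ℓ is T − S = (12, -9, 15).
Π: n·r = n·P gives -3y - 4z = -15.
sin θ = |n·v| / (|n||v|) = |-33| / (√25 · √450) = 0.31113.
θ ≈ 18.1°.

18.1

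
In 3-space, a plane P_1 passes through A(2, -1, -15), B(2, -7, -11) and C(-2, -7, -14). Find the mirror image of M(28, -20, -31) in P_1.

(-8, 12, 17)

AB = (0, -6, 4), AC = (-4, -6, 1); a normal to P_1 is AB × AC = (18, -16, -24).
Using A: P_1 has equation 18x - 16y - 24z = 412.
λ = (n·M − d)/|n|² = (1568 − 412)/1156 = 1.
Reflection = M − 2λn = (28, -20, -31) − 2·(18, -16, -24) = (-8, 12, 17).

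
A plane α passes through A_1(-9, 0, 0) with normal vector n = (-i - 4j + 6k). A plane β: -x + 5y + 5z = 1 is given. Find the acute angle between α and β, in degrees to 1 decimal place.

α: n·r = n·A_1 gives -x - 4y + 6z = 9.
cos θ = |n₁·n₂| / (|n₁||n₂|) = |11| / (√53 · √51).
θ = arccos(0.21158) ≈ 77.8°.

77.8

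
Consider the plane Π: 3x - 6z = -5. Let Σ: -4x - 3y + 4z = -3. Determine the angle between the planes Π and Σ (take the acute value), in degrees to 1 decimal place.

cos θ = |n₁·n₂| / (|n₁||n₂|) = |-36| / (√45 · √41).
θ = arccos(0.83812) ≈ 33.1°.

33.1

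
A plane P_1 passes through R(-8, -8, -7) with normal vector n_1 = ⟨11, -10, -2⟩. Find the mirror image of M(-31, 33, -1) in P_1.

P_1: n_1·r = n_1·R gives 11x - 10y - 2z = 6.
λ = (n·M − d)/|n|² = (-669 − 6)/225 = -3.
Reflection = M − 2λn = (-31, 33, -1) − (-6)·(11, -10, -2) = (35, -27, -13).

(35, -27, -13)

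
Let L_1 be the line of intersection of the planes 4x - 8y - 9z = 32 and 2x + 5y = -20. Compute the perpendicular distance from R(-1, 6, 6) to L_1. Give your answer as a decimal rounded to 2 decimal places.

11.70

Direction of L_1: (4, -8, -9) × (2, 5, 0) = (45, -18, 36).
A point on L_1: solving the two plane equations with x = -5 gives (-5, -2, -4).
Taking (-5, -2, -4) on L_1 with direction v = (45, -18, 36): w = R − (-5, -2, -4) = (4, 8, 10), and w × v = (468, 306, -432).
Distance = |w × v| / |v| = √499284 / √3645 ≈ 11.70.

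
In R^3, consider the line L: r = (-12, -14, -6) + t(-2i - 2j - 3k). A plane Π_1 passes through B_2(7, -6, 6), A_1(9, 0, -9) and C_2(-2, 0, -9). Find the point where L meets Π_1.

B_2A_1 = (2, 6, -15), B_2C_2 = (-9, 6, -15); a normal to Π_1 is B_2A_1 × B_2C_2 = (0, 165, 66).
Using B_2: Π_1 has equation 165y + 66z = -594.
Substitute r = (-12, -14, -6) + t(-2, -2, -3) into the plane: -2706 + (-528)t = -594, so t = -4.
Intersection: (-12, -14, -6) + (-4)·(-2, -2, -3) = (-4, -6, 6).

(-4, -6, 6)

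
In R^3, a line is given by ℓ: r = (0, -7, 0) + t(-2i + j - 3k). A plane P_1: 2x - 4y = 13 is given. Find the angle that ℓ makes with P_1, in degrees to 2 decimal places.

28.56

sin θ = |n·v| / (|n||v|) = |-8| / (√20 · √14) = 0.47809.
θ ≈ 28.56°.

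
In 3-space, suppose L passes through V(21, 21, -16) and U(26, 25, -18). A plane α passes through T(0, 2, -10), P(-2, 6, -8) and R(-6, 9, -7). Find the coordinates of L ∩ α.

A direction vector for L is U − V = (5, 4, -2).
TP = (-2, 4, 2), TR = (-6, 7, 3); a normal to α is TP × TR = (-2, -6, 10).
Using T: α has equation -2x - 6y + 10z = -112.
Substitute r = (21, 21, -16) + t(5, 4, -2) into the plane: -328 + (-54)t = -112, so t = -4.
Intersection: (21, 21, -16) + (-4)·(5, 4, -2) = (1, 5, -8).

(1, 5, -8)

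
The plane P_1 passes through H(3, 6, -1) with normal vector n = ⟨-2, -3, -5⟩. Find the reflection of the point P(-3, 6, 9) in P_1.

P_1: n·r = n·H gives -2x - 3y - 5z = -19.
λ = (n·P − d)/|n|² = (-57 − (-19))/38 = -1.
Reflection = P − 2λn = (-3, 6, 9) − (-2)·(-2, -3, -5) = (-7, 0, -1).

(-7, 0, -1)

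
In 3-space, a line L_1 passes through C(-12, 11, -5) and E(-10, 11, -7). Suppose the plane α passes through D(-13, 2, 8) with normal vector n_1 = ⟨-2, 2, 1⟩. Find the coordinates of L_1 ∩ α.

A direction vector for L_1 is E − C = (2, 0, -2).
α: n_1·r = n_1·D gives -2x + 2y + z = 38.
Substitute r = (-12, 11, -5) + t(2, 0, -2) into the plane: 41 + (-6)t = 38, so t = 1/2.
Intersection: (-12, 11, -5) + (1/2)·(2, 0, -2) = (-11, 11, -6).

(-11, 11, -6)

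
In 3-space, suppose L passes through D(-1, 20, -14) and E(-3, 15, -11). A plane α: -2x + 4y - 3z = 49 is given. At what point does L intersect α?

(-7, 5, -5)

A direction vector for L is E − D = (-2, -5, 3).
Substitute r = (-1, 20, -14) + t(-2, -5, 3) into the plane: 124 + (-25)t = 49, so t = 3.
Intersection: (-1, 20, -14) + 3·(-2, -5, 3) = (-7, 5, -5).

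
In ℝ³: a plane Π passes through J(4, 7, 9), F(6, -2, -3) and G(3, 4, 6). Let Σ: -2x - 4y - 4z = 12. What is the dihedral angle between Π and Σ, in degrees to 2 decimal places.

JF = (2, -9, -12), JG = (-1, -3, -3); a normal to Π is JF × JG = (-9, 18, -15).
Using J: Π has equation -9x + 18y - 15z = -45.
cos θ = |n₁·n₂| / (|n₁||n₂|) = |6| / (√630 · √36).
θ = arccos(0.03984) ≈ 87.72°.

87.72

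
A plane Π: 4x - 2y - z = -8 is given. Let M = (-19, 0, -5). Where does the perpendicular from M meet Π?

(-7, -6, -8)

Foot = M − λn with λ = (n·M − d)/|n|² = (-71 − (-8))/21 = -3.
Foot = (-19, 0, -5) − (-3)·(4, -2, -1) = (-7, -6, -8).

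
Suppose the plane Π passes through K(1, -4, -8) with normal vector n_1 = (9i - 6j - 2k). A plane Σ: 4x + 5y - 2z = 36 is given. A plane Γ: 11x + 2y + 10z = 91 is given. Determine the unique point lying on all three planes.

(7, 2, 1)

Π: n_1·r = n_1·K gives 9x - 6y - 2z = 49.
Solving the 3×3 linear system 9x - 6y - 2z = 49, 4x + 5y - 2z = 36, 11x + 2y + 10z = 91 (e.g. by elimination or Cramer's rule, determinant = 952) gives (7, 2, 1).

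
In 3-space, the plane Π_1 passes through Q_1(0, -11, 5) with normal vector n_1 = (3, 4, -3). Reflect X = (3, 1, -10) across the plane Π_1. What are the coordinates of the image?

Π_1: n_1·r = n_1·Q_1 gives 3x + 4y - 3z = -59.
λ = (n·X − d)/|n|² = (43 − (-59))/34 = 3.
Reflection = X − 2λn = (3, 1, -10) − 6·(3, 4, -3) = (-15, -23, 8).

(-15, -23, 8)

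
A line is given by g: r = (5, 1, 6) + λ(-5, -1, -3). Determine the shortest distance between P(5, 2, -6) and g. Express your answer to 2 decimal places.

Taking (5, 1, 6) on g with direction v = (-5, -1, -3): w = P − (5, 1, 6) = (0, 1, -12), and w × v = (-15, 60, 5).
Distance = |w × v| / |v| = √3850 / √35 ≈ 10.49.

10.49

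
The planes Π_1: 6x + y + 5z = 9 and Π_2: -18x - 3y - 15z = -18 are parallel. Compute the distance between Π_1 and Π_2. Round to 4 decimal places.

Rescale Π_2 by 1/(-3): 6x + y + 5z = 6. Then distance = |9 − 6| / √62 ≈ 0.3810.

0.3810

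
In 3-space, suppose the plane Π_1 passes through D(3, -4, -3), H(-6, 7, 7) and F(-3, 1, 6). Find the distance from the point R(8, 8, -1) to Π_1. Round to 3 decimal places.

9.407

DH = (-9, 11, 10), DF = (-6, 5, 9); a normal to Π_1 is DH × DF = (49, 21, 21).
Using D: Π_1 has equation 49x + 21y + 21z = 0.
n·R − d = (49)·(8) + (21)·(8) + (21)·(-1) − 0 = 539; |n| = √3283.
Distance = |539| / √3283 = 539/√3283 ≈ 9.407.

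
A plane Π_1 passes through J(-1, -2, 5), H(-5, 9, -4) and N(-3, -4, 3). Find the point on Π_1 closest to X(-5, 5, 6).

JH = (-4, 11, -9), JN = (-2, -2, -2); a normal to Π_1 is JH × JN = (-40, 10, 30).
Using J: Π_1 has equation -40x + 10y + 30z = 170.
Foot = X − λn with λ = (n·X − d)/|n|² = (430 − 170)/2600 = 1/10.
Foot = (-5, 5, 6) − (1/10)·(-40, 10, 30) = (-1, 4, 3).

(-1, 4, 3)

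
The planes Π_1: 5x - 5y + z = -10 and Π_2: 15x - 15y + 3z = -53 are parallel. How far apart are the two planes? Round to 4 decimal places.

Rescale Π_2 by 1/3: 5x - 5y + z = -53/3. Then distance = |-10 − (-53/3)| / √51 ≈ 1.0735.

1.0735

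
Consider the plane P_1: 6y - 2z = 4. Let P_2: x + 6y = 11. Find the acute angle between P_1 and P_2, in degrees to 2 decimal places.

cos θ = |n₁·n₂| / (|n₁||n₂|) = |36| / (√40 · √37).
θ = arccos(0.93578) ≈ 20.65°.

20.65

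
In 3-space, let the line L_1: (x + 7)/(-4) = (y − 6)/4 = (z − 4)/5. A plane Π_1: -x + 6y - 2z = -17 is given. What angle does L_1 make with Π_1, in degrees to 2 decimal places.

21.86

L_1 has direction (-4, 4, 5) through (-7, 6, 4).
sin θ = |n·v| / (|n||v|) = |18| / (√41 · √57) = 0.37234.
θ ≈ 21.86°.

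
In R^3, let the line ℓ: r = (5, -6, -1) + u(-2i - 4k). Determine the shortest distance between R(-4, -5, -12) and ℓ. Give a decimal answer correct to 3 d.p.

Taking (5, -6, -1) on ℓ with direction v = (-2, 0, -4): w = R − (5, -6, -1) = (-9, 1, -11), and w × v = (-4, -14, 2).
Distance = |w × v| / |v| = √216 / √20 ≈ 3.286.

3.286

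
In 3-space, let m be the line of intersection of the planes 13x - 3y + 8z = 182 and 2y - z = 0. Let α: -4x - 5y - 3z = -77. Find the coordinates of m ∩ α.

(11, 3, 6)

Direction of m: (13, -3, 8) × (0, 2, -1) = (-13, 13, 26).
A point on m: solving the two plane equations with x = 19 gives (19, -5, -10).
Substitute r = (19, -5, -10) + t(-13, 13, 26) into the plane: -21 + (-91)t = -77, so t = 8/13.
Intersection: (19, -5, -10) + (8/13)·(-13, 13, 26) = (11, 3, 6).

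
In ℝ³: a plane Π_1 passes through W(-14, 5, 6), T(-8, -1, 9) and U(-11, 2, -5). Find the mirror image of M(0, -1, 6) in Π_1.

(-8, -9, 6)

WT = (6, -6, 3), WU = (3, -3, -11); a normal to Π_1 is WT × WU = (75, 75, 0).
Using W: Π_1 has equation 75x + 75y = -675.
λ = (n·M − d)/|n|² = (-75 − (-675))/11250 = 4/75.
Reflection = M − 2λn = (0, -1, 6) − (8/75)·(75, 75, 0) = (-8, -9, 6).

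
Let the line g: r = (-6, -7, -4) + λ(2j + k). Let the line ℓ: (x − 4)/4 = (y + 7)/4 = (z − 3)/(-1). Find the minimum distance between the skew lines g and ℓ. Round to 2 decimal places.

ℓ has direction (4, 4, -1) through (4, -7, 3).
Common perpendicular direction n = (0, 2, 1) × (4, 4, -1) = (-6, 4, -8).
With w = (4, -7, 3) − (-6, -7, -4) = (10, 0, 7), w · n = -116.
Distance = |w · n| / |n| = |-116| / √116 ≈ 10.77.

10.77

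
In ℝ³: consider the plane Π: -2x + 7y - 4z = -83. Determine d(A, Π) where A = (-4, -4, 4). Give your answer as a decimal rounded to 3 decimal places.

n·A − d = (-2)·(-4) + (7)·(-4) + (-4)·(4) − (-83) = 47; |n| = √69.
Distance = |47| / √69 = 47/√69 ≈ 5.658.

5.658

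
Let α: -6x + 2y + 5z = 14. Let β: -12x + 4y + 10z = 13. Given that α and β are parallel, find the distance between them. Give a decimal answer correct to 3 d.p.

Rescale β by 1/2: -6x + 2y + 5z = 13/2. Then distance = |14 − (13/2)| / √65 ≈ 0.930.

0.930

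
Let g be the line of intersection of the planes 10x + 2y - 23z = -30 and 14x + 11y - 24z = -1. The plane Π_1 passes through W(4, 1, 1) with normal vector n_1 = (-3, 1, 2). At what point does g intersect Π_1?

(6, 1, 4)

Direction of g: (10, 2, -23) × (14, 11, -24) = (205, -82, 82).
A point on g: solving the two plane equations with x = -4 gives (-4, 5, 0).
Π_1: n_1·r = n_1·W gives -3x + y + 2z = -9.
Substitute r = (-4, 5, 0) + t(205, -82, 82) into the plane: 17 + (-533)t = -9, so t = 2/41.
Intersection: (-4, 5, 0) + (2/41)·(205, -82, 82) = (6, 1, 4).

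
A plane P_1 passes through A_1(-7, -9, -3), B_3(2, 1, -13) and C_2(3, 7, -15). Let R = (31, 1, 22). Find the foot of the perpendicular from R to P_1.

(1, -5, -11)

A_1B_3 = (9, 10, -10), A_1C_2 = (10, 16, -12); a normal to P_1 is A_1B_3 × A_1C_2 = (40, 8, 44).
Using A_1: P_1 has equation 40x + 8y + 44z = -484.
Foot = R − λn with λ = (n·R − d)/|n|² = (2216 − (-484))/3600 = 3/4.
Foot = (31, 1, 22) − (3/4)·(40, 8, 44) = (1, -5, -11).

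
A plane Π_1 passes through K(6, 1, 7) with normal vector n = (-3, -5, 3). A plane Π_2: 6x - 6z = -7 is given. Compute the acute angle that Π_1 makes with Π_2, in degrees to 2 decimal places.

Π_1: n·r = n·K gives -3x - 5y + 3z = -2.
cos θ = |n₁·n₂| / (|n₁||n₂|) = |-36| / (√43 · √72).
θ = arccos(0.64700) ≈ 49.68°.

49.68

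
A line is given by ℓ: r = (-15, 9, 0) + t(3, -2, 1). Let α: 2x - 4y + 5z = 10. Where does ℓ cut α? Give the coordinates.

Substitute r = (-15, 9, 0) + t(3, -2, 1) into the plane: -66 + 19t = 10, so t = 4.
Intersection: (-15, 9, 0) + 4·(3, -2, 1) = (-3, 1, 4).

(-3, 1, 4)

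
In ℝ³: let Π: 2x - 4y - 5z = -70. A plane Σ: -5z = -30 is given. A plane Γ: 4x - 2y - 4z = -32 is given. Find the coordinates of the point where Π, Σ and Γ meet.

Solving the 3×3 linear system 2x - 4y - 5z = -70, -5z = -30, 4x - 2y - 4z = -32 (e.g. by elimination or Cramer's rule, determinant = 60) gives (4, 12, 6).

(4, 12, 6)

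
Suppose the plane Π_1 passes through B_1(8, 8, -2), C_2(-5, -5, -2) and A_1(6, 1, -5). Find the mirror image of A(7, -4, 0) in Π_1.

(1, 2, -10)

B_1C_2 = (-13, -13, 0), B_1A_1 = (-2, -7, -3); a normal to Π_1 is B_1C_2 × B_1A_1 = (39, -39, 65).
Using B_1: Π_1 has equation 39x - 39y + 65z = -130.
λ = (n·A − d)/|n|² = (429 − (-130))/7267 = 1/13.
Reflection = A − 2λn = (7, -4, 0) − (2/13)·(39, -39, 65) = (1, 2, -10).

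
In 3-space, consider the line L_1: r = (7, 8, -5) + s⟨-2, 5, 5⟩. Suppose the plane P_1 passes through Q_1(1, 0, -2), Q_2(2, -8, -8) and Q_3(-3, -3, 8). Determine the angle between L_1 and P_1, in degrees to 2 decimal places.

Q_1Q_2 = (1, -8, -6), Q_1Q_3 = (-4, -3, 10); a normal to P_1 is Q_1Q_2 × Q_1Q_3 = (-98, 14, -35).
Using Q_1: P_1 has equation -98x + 14y - 35z = -28.
sin θ = |n·v| / (|n||v|) = |91| / (√11025 · √54) = 0.11794.
θ ≈ 6.77°.

6.77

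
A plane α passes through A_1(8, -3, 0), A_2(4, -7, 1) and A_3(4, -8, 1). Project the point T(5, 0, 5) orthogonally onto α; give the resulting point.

A_1A_2 = (-4, -4, 1), A_1A_3 = (-4, -5, 1); a normal to α is A_1A_2 × A_1A_3 = (1, 0, 4).
Using A_1: α has equation x + 4z = 8.
Foot = T − λn with λ = (n·T − d)/|n|² = (25 − 8)/17 = 1.
Foot = (5, 0, 5) − 1·(1, 0, 4) = (4, 0, 1).

(4, 0, 1)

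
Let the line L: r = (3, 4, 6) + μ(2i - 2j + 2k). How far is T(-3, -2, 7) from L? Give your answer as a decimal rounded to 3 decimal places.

Taking (3, 4, 6) on L with direction v = (2, -2, 2): w = T − (3, 4, 6) = (-6, -6, 1), and w × v = (-10, 14, 24).
Distance = |w × v| / |v| = √872 / √12 ≈ 8.524.

8.524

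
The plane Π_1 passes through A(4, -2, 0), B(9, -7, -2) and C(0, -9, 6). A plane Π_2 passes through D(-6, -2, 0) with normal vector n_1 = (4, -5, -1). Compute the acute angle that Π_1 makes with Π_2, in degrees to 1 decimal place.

88.7

AB = (5, -5, -2), AC = (-4, -7, 6); a normal to Π_1 is AB × AC = (-44, -22, -55).
Using A: Π_1 has equation -44x - 22y - 55z = -132.
Π_2: n_1·r = n_1·D gives 4x - 5y - z = -14.
cos θ = |n₁·n₂| / (|n₁||n₂|) = |-11| / (√5445 · √42).
θ = arccos(0.02300) ≈ 88.7°.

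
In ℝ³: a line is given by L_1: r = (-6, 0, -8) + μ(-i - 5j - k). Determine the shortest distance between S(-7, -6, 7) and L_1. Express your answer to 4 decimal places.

Taking (-6, 0, -8) on L_1 with direction v = (-1, -5, -1): w = S − (-6, 0, -8) = (-1, -6, 15), and w × v = (81, -16, -1).
Distance = |w × v| / |v| = √6818 / √27 ≈ 15.8908.

15.8908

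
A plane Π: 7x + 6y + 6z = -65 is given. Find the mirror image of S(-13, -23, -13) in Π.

(15, 1, 11)

λ = (n·S − d)/|n|² = (-307 − (-65))/121 = -2.
Reflection = S − 2λn = (-13, -23, -13) − (-4)·(7, 6, 6) = (15, 1, 11).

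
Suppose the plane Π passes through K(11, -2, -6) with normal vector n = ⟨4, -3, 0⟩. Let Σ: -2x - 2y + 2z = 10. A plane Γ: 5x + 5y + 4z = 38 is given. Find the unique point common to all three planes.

Π: n·r = n·K gives 4x - 3y = 50.
Solving the 3×3 linear system 4x - 3y = 50, -2x - 2y + 2z = 10, 5x + 5y + 4z = 38 (e.g. by elimination or Cramer's rule, determinant = -126) gives (8, -6, 7).

(8, -6, 7)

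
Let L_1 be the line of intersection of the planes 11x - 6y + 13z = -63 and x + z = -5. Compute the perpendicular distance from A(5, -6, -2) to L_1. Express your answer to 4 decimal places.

Direction of L_1: (11, -6, 13) × (1, 0, 1) = (-6, 2, 6).
A point on L_1: solving the two plane equations with x = -1 gives (-1, 0, -4).
Taking (-1, 0, -4) on L_1 with direction v = (-6, 2, 6): w = A − (-1, 0, -4) = (6, -6, 2), and w × v = (-40, -48, -24).
Distance = |w × v| / |v| = √4480 / √76 ≈ 7.6777.

7.6777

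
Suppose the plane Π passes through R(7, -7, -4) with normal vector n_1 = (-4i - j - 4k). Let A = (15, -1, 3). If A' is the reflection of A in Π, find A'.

Π: n_1·r = n_1·R gives -4x - y - 4z = -5.
λ = (n·A − d)/|n|² = (-71 − (-5))/33 = -2.
Reflection = A − 2λn = (15, -1, 3) − (-4)·(-4, -1, -4) = (-1, -5, -13).

(-1, -5, -13)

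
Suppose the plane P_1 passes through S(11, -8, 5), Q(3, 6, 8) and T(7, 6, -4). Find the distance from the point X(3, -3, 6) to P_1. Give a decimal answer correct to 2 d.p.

SQ = (-8, 14, 3), ST = (-4, 14, -9); a normal to P_1 is SQ × ST = (-168, -84, -56).
Using S: P_1 has equation -168x - 84y - 56z = -1456.
n·X − d = (-168)·(3) + (-84)·(-3) + (-56)·(6) − (-1456) = 868; |n| = √38416.
Distance = |868| / √38416 = 868/√38416 ≈ 4.43.

4.43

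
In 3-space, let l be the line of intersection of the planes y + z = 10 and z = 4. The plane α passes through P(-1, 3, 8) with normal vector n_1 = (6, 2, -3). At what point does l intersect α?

(-4, 6, 4)

Direction of l: (0, 1, 1) × (0, 0, 1) = (1, 0, 0).
A point on l: solving the two plane equations with x = -9 gives (-9, 6, 4).
α: n_1·r = n_1·P gives 6x + 2y - 3z = -24.
Substitute r = (-9, 6, 4) + t(1, 0, 0) into the plane: -54 + 6t = -24, so t = 5.
Intersection: (-9, 6, 4) + 5·(1, 0, 0) = (-4, 6, 4).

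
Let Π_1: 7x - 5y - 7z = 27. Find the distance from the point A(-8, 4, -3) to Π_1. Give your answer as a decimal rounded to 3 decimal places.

7.394

n·A − d = (7)·(-8) + (-5)·(4) + (-7)·(-3) − 27 = -82; |n| = √123.
Distance = |-82| / √123 = 82/√123 ≈ 7.394.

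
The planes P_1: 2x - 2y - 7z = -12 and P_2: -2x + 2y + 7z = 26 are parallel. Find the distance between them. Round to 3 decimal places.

1.854

Rescale P_2 by 1/(-1): 2x - 2y - 7z = -26. Then distance = |-12 − (-26)| / √57 ≈ 1.854.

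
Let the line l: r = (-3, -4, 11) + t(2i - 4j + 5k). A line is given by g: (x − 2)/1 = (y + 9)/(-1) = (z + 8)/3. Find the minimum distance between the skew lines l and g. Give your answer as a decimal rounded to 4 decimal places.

9.2536

g has direction (1, -1, 3) through (2, -9, -8).
Common perpendicular direction n = (2, -4, 5) × (1, -1, 3) = (-7, -1, 2).
With w = (2, -9, -8) − (-3, -4, 11) = (5, -5, -19), w · n = -68.
Distance = |w · n| / |n| = |-68| / √54 ≈ 9.2536.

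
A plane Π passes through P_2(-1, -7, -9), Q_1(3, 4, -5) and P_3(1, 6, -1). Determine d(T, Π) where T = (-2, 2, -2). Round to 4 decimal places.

0.7977

P_2Q_1 = (4, 11, 4), P_2P_3 = (2, 13, 8); a normal to Π is P_2Q_1 × P_2P_3 = (36, -24, 30).
Using P_2: Π has equation 36x - 24y + 30z = -138.
n·T − d = (36)·(-2) + (-24)·(2) + (30)·(-2) − (-138) = -42; |n| = √2772.
Distance = |-42| / √2772 = 42/√2772 ≈ 0.7977.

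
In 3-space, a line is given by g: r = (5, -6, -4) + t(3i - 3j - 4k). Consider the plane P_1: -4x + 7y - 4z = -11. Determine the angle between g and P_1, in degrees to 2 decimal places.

18.90

sin θ = |n·v| / (|n||v|) = |-17| / (√81 · √34) = 0.32394.
θ ≈ 18.90°.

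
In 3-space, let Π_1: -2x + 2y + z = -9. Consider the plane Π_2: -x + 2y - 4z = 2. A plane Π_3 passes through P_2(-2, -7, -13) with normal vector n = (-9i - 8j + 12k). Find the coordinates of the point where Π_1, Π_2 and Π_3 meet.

Π_3: n·r = n·P_2 gives -9x - 8y + 12z = -82.
Solving the 3×3 linear system -2x + 2y + z = -9, -x + 2y - 4z = 2, -9x - 8y + 12z = -82 (e.g. by elimination or Cramer's rule, determinant = 138) gives (6, 2, -1).

(6, 2, -1)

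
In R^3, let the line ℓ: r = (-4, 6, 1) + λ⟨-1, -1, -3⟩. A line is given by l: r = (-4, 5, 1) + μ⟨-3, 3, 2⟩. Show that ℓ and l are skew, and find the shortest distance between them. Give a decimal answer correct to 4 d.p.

Common perpendicular direction n = (-1, -1, -3) × (-3, 3, 2) = (7, 11, -6).
With w = (-4, 5, 1) − (-4, 6, 1) = (0, -1, 0), w · n = -11.
Since n ≠ 0 the lines are not parallel, and w · n = -11 ≠ 0 so they do not intersect; hence they are skew.
Distance = |w · n| / |n| = |-11| / √206 ≈ 0.7664.

0.7664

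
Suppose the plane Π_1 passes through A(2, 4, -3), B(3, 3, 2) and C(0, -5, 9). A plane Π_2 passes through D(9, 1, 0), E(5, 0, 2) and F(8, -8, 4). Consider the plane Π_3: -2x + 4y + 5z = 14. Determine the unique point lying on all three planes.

(1, -1, 4)

AB = (1, -1, 5), AC = (-2, -9, 12); a normal to Π_1 is AB × AC = (33, -22, -11).
Using A: Π_1 has equation 33x - 22y - 11z = 11.
DE = (-4, -1, 2), DF = (-1, -9, 4); a normal to Π_2 is DE × DF = (14, 14, 35).
Using D: Π_2 has equation 14x + 14y + 35z = 140.
Solving the 3×3 linear system 33x - 22y - 11z = 11, 14x + 14y + 35z = 140, -2x + 4y + 5z = 14 (e.g. by elimination or Cramer's rule, determinant = -154) gives (1, -1, 4).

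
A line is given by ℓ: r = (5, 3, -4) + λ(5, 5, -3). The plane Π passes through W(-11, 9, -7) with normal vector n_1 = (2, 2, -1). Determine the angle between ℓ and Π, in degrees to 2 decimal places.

86.48

Π: n_1·r = n_1·W gives 2x + 2y - z = 3.
sin θ = |n·v| / (|n||v|) = |23| / (√9 · √59) = 0.99811.
θ ≈ 86.48°.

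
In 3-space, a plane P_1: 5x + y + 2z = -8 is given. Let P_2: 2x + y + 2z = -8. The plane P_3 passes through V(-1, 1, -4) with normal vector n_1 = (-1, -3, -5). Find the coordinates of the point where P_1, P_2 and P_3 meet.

P_3: n_1·r = n_1·V gives -x - 3y - 5z = 18.
Solving the 3×3 linear system 5x + y + 2z = -8, 2x + y + 2z = -8, -x - 3y - 5z = 18 (e.g. by elimination or Cramer's rule, determinant = 3) gives (0, 4, -6).

(0, 4, -6)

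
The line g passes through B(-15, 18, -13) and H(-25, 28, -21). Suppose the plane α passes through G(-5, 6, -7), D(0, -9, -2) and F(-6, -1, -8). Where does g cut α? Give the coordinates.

A direction vector for g is H − B = (-10, 10, -8).
GD = (5, -15, 5), GF = (-1, -7, -1); a normal to α is GD × GF = (50, 0, -50).
Using G: α has equation 50x - 50z = 100.
Substitute r = (-15, 18, -13) + t(-10, 10, -8) into the plane: -100 + (-100)t = 100, so t = -2.
Intersection: (-15, 18, -13) + (-2)·(-10, 10, -8) = (5, -2, 3).

(5, -2, 3)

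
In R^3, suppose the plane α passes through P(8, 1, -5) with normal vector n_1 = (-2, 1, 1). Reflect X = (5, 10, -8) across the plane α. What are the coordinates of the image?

(13, 6, -12)

α: n_1·r = n_1·P gives -2x + y + z = -20.
λ = (n·X − d)/|n|² = (-8 − (-20))/6 = 2.
Reflection = X − 2λn = (5, 10, -8) − 4·(-2, 1, 1) = (13, 6, -12).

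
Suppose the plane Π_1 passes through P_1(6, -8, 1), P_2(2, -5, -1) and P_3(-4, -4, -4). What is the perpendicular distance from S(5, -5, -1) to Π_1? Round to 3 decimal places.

P_1P_2 = (-4, 3, -2), P_1P_3 = (-10, 4, -5); a normal to Π_1 is P_1P_2 × P_1P_3 = (-7, 0, 14).
Using P_1: Π_1 has equation -7x + 14z = -28.
n·S − d = (-7)·(5) + (0)·(-5) + (14)·(-1) − (-28) = -21; |n| = √245.
Distance = |-21| / √245 = 21/√245 ≈ 1.342.

1.342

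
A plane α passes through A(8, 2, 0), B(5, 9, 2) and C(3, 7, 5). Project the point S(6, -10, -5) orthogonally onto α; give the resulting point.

(11, -9, -1)

AB = (-3, 7, 2), AC = (-5, 5, 5); a normal to α is AB × AC = (25, 5, 20).
Using A: α has equation 25x + 5y + 20z = 210.
Foot = S − λn with λ = (n·S − d)/|n|² = (0 − 210)/1050 = -1/5.
Foot = (6, -10, -5) − (-1/5)·(25, 5, 20) = (11, -9, -1).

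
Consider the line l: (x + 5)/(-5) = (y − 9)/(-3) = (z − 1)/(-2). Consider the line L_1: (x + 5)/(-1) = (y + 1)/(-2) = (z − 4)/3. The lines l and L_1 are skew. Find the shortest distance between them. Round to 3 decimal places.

l has direction (-5, -3, -2) through (-5, 9, 1).
L_1 has direction (-1, -2, 3) through (-5, -1, 4).
Common perpendicular direction n = (-5, -3, -2) × (-1, -2, 3) = (-13, 17, 7).
With w = (-5, -1, 4) − (-5, 9, 1) = (0, -10, 3), w · n = -149.
Distance = |w · n| / |n| = |-149| / √507 ≈ 6.617.

6.617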